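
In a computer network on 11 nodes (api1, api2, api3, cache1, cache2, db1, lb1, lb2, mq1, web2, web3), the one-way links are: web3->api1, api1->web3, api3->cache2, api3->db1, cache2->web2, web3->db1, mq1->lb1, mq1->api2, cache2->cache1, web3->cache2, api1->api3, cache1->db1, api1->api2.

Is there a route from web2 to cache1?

No

web2 has no outgoing edges, so nothing is reachable from it.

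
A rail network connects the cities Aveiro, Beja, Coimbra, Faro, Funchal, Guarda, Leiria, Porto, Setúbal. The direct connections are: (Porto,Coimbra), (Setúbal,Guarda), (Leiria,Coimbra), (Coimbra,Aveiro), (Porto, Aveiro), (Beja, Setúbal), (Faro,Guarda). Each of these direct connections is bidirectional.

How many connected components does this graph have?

From Aveiro: component {Aveiro, Coimbra, Leiria, Porto}.
From Beja: component {Beja, Faro, Guarda, Setúbal}.
From Funchal: component {Funchal}.
That's 3 components.

3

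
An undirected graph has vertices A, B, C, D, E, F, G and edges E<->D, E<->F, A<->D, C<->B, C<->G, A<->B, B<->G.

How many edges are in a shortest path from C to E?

Distance 0: C.
Distance 1: B, G.
Distance 2: A.
Distance 3: D.
Distance 4: E — contains E.

4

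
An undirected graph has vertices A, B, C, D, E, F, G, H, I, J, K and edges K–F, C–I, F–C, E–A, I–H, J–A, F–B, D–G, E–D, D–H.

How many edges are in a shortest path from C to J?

6

Distance 0: C.
Distance 1: F, I.
Distance 2: B, H, K.
Distance 3: D.
Distance 4: E, G.
Distance 5: A.
Distance 6: J — contains J.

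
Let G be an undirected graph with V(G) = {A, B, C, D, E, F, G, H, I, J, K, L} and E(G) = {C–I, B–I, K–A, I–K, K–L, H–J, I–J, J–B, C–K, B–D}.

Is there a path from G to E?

G has no edges, so nothing is reachable from it.

No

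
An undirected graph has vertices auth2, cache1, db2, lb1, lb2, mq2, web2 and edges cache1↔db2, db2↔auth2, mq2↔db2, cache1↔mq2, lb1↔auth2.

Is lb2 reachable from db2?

No

Explore from db2.
Distance 1: reach auth2, cache1, mq2.
Distance 2: reach lb1.
The search is exhausted without reaching lb2; it lies in a different component.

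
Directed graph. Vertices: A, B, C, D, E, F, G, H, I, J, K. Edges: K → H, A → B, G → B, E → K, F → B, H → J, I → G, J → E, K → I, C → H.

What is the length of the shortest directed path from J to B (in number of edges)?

5

Distance 0: J.
Distance 1: E.
Distance 2: K.
Distance 3: H, I.
Distance 4: G.
Distance 5: B — contains B.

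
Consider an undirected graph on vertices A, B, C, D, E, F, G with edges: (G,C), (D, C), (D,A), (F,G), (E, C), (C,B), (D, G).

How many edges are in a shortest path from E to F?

3

Distance 0: E.
Distance 1: C.
Distance 2: B, D, G.
Distance 3: A, F — contains F.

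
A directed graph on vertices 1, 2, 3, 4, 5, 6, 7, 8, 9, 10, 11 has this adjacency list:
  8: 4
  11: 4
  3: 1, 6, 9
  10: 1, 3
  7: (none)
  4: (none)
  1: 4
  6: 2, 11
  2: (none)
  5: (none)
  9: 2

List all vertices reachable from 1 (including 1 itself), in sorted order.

Start at 1.
Its neighbours: 4.
Nothing further is reachable.

1, 4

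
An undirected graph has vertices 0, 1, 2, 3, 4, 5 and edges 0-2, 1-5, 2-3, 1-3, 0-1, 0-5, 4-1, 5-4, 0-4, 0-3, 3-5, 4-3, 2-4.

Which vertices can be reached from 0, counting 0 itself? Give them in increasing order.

Start at 0.
Its neighbours: 1, 2, 3, 4, 5.
Every vertex is now reached.

0, 1, 2, 3, 4, 5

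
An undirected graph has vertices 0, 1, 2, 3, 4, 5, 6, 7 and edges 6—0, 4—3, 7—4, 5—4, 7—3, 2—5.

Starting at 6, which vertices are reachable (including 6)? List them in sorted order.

0, 6

Start at 6.
Its neighbours: 0.
Nothing further is reachable.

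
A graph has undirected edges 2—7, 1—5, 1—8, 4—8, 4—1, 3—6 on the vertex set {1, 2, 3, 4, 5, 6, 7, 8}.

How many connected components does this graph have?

3

From 1: component {1, 4, 5, 8}.
From 2: component {2, 7}.
From 3: component {3, 6}.
That's 3 components.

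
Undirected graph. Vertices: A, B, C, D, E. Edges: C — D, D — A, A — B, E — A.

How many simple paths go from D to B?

D–A–B

1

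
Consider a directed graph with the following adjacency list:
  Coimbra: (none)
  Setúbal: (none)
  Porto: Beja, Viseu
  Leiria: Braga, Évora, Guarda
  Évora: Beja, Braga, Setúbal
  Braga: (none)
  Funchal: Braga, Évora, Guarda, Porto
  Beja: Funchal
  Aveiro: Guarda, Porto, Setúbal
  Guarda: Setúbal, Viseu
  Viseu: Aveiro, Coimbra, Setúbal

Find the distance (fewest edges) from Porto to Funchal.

Distance 0: Porto.
Distance 1: Beja, Viseu.
Distance 2: Aveiro, Coimbra, Funchal, Setúbal — contains Funchal.

2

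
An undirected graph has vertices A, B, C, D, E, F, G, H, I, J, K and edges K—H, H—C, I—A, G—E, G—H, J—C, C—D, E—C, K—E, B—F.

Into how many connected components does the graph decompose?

3

From A: component {A, I}.
From B: component {B, F}.
From C: component {C, D, E, G, H, J, K}.
That's 3 components.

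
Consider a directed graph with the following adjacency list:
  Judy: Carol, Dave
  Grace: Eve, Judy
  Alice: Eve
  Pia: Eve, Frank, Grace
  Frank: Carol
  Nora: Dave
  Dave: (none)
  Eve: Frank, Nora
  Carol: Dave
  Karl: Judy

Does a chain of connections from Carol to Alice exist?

No

Explore from Carol.
Distance 1: reach Dave.
The search from Carol is exhausted; no directed path reaches Alice.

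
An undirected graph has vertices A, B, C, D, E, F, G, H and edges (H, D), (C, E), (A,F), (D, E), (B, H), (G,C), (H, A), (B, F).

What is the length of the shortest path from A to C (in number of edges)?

Distance 0: A.
Distance 1: F, H.
Distance 2: B, D.
Distance 3: E.
Distance 4: C — contains C.

4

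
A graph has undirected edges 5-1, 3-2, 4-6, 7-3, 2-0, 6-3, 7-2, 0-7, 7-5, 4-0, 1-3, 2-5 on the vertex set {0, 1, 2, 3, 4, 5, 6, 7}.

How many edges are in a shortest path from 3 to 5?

2

Distance 0: 3.
Distance 1: 1, 2, 6, 7.
Distance 2: 0, 4, 5 — contains 5.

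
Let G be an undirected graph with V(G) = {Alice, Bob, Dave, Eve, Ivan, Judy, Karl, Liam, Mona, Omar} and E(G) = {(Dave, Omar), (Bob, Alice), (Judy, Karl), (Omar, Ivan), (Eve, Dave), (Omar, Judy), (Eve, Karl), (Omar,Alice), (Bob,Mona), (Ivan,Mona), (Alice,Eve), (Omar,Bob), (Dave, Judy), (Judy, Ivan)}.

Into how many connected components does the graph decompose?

2

From Alice: component {Alice, Bob, Dave, Eve, Ivan, Judy, Karl, Mona, Omar}.
From Liam: component {Liam}.
That's 2 components.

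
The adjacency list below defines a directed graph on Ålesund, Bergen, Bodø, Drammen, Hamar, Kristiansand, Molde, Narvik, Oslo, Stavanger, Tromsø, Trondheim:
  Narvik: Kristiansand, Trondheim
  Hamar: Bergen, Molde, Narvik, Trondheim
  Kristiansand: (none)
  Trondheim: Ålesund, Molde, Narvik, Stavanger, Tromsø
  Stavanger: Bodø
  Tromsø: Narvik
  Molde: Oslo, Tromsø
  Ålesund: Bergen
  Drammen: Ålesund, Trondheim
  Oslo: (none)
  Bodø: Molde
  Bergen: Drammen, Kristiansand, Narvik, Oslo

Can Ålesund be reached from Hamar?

Yes

Explore from Hamar.
Distance 1: reach Bergen, Molde, Narvik, Trondheim.
Distance 2: reach Ålesund, Drammen, Kristiansand, Oslo, Stavanger, Tromsø.
Found Ålesund.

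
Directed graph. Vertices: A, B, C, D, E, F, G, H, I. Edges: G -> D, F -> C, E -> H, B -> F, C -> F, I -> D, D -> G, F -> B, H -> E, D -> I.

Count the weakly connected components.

From A: component {A}.
From B: component {B, C, F}.
From D: component {D, G, I}.
From E: component {E, H}.
That's 4 components.

4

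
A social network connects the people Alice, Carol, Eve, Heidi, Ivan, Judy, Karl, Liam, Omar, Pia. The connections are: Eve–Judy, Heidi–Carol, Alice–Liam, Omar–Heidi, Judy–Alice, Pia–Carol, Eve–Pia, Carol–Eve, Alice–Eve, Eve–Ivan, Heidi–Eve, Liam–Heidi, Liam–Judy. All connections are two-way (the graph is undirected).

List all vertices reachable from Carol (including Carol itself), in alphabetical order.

Alice, Carol, Eve, Heidi, Ivan, Judy, Liam, Omar, Pia

Start at Carol.
Its neighbours: Eve, Heidi, Pia.
Then their neighbours: Alice, Ivan, Judy, Liam, Omar.
Nothing further is reachable.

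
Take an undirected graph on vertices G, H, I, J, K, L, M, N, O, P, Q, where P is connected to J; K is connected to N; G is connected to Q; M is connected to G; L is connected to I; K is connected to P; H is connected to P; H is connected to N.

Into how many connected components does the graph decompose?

4

From G: component {G, M, Q}.
From H: component {H, J, K, N, P}.
From I: component {I, L}.
From O: component {O}.
That's 4 components.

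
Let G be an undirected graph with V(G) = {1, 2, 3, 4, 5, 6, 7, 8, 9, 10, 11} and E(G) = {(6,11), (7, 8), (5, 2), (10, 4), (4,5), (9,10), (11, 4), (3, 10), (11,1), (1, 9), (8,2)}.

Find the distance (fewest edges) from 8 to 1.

Distance 0: 8.
Distance 1: 2, 7.
Distance 2: 5.
Distance 3: 4.
Distance 4: 10, 11.
Distance 5: 1, 3, 6, 9 — contains 1.

5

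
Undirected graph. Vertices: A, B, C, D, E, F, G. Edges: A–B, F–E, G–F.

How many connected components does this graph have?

From A: component {A, B}.
From C: component {C}.
From D: component {D}.
From E: component {E, F, G}.
That's 4 components.

4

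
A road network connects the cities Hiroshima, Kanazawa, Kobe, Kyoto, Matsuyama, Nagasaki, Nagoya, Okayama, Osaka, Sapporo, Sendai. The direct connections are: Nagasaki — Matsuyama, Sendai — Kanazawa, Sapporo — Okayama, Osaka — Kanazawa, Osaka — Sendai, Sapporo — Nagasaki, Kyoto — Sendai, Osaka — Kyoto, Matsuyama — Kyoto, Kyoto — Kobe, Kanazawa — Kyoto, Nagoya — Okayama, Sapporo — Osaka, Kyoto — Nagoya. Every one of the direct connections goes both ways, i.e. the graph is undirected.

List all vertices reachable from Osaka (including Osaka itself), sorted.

Start at Osaka.
Its neighbours: Kanazawa, Kyoto, Sapporo, Sendai.
Then their neighbours: Kobe, Matsuyama, Nagasaki, Nagoya, Okayama.
Nothing further is reachable.

Kanazawa, Kobe, Kyoto, Matsuyama, Nagasaki, Nagoya, Okayama, Osaka, Sapporo, Sendai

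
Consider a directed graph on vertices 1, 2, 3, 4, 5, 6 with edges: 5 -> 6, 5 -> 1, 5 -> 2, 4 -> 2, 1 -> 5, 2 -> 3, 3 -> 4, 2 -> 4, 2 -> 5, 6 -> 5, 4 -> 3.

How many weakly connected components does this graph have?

From 1: component {1, 2, 3, 4, 5, 6}.
That's 1 component.

1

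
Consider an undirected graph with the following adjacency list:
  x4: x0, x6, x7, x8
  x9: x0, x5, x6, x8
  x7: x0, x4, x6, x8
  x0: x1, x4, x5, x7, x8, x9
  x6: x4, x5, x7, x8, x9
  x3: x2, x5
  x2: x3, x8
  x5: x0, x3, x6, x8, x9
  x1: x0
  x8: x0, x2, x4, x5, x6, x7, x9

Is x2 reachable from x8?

Explore from x8.
Distance 1: reach x0, x2, x4, x5, x6, x7, x9.
Found x2.

Yes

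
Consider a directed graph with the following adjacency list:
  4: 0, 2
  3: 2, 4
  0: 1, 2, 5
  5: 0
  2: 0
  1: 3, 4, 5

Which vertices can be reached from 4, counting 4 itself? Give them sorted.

Start at 4.
Its neighbours: 0, 2.
Then their neighbours: 1, 5.
Then next layer: 3.
Every vertex is now reached.

0, 1, 2, 3, 4, 5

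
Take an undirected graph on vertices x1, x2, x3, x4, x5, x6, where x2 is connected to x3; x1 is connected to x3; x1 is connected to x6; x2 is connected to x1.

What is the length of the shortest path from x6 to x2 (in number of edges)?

Distance 0: x6.
Distance 1: x1.
Distance 2: x2, x3 — contains x2.

2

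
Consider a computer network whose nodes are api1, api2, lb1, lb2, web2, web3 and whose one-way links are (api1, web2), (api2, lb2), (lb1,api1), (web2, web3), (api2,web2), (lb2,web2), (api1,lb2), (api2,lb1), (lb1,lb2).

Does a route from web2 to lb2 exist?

Explore from web2.
Distance 1: reach web3.
The search from web2 is exhausted; no directed path reaches lb2.

No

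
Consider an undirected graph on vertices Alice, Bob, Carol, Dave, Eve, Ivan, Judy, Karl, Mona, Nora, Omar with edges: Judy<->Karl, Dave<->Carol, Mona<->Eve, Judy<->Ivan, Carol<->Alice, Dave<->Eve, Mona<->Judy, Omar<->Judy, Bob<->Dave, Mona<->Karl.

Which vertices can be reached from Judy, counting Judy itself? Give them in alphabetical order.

Start at Judy.
Its neighbours: Ivan, Karl, Mona, Omar.
Then their neighbours: Eve.
Then next layer: Dave.
Then next layer: Bob, Carol.
Then next layer: Alice.
Nothing further is reachable.

Alice, Bob, Carol, Dave, Eve, Ivan, Judy, Karl, Mona, Omar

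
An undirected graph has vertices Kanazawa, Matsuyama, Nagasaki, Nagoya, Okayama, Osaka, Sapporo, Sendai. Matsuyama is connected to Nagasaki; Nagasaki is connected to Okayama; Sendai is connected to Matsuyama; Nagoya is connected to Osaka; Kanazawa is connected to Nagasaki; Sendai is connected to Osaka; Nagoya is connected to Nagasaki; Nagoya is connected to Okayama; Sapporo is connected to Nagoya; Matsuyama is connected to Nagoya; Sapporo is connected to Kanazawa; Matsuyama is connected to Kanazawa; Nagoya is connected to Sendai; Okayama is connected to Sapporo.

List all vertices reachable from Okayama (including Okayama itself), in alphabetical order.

Kanazawa, Matsuyama, Nagasaki, Nagoya, Okayama, Osaka, Sapporo, Sendai

Start at Okayama.
Its neighbours: Nagasaki, Nagoya, Sapporo.
Then their neighbours: Kanazawa, Matsuyama, Osaka, Sendai.
Every vertex is now reached.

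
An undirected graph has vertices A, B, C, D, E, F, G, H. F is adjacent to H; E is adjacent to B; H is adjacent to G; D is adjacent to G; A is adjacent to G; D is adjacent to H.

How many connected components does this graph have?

3

From A: component {A, D, F, G, H}.
From B: component {B, E}.
From C: component {C}.
That's 3 components.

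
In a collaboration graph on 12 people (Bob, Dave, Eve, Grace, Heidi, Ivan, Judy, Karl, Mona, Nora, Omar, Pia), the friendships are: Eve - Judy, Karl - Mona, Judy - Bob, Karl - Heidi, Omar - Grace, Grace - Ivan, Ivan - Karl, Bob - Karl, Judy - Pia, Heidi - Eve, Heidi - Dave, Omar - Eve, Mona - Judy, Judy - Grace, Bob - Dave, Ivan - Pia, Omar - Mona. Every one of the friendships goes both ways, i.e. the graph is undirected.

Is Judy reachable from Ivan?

Yes

Explore from Ivan.
Distance 1: reach Grace, Karl, Pia.
Distance 2: reach Bob, Heidi, Judy, Mona, Omar.
Found Judy.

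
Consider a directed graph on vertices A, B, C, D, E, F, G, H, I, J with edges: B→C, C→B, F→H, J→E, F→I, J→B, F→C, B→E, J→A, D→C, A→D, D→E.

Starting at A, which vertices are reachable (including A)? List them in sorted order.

A, B, C, D, E

Start at A.
Its neighbours: D.
Then their neighbours: C, E.
Then next layer: B.
Nothing further is reachable.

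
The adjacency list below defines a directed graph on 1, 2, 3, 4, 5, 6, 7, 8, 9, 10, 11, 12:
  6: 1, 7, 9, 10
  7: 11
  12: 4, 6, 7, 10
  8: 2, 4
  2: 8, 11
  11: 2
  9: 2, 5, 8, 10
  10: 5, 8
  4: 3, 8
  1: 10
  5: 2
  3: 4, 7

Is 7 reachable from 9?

Explore from 9.
Distance 1: reach 2, 5, 8, 10.
Distance 2: reach 4, 11.
Distance 3: reach 3.
Distance 4: reach 7.
Found 7.

Yes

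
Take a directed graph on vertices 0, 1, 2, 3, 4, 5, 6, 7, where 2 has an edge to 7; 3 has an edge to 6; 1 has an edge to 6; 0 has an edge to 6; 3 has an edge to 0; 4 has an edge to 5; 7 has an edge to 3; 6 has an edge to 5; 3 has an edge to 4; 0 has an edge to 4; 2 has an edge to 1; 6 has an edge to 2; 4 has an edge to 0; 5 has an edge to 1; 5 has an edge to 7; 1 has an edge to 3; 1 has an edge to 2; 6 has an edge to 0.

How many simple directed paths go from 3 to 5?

3→0→4→5
3→0→6→5
3→4→0→6→5
3→4→5
3→6→0→4→5
3→6→5

6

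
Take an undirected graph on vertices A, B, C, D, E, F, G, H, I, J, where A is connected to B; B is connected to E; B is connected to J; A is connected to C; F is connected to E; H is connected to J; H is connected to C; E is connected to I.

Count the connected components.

From A: component {A, B, C, E, F, H, I, J}.
From D: component {D}.
From G: component {G}.
That's 3 components.

3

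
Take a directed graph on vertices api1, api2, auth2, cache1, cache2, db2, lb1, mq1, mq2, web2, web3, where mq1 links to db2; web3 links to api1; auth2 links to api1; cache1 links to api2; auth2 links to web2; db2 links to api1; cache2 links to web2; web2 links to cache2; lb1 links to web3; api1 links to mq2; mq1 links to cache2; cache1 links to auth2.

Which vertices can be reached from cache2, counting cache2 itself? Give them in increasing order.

Start at cache2.
Its neighbours: web2.
Nothing further is reachable.

cache2, web2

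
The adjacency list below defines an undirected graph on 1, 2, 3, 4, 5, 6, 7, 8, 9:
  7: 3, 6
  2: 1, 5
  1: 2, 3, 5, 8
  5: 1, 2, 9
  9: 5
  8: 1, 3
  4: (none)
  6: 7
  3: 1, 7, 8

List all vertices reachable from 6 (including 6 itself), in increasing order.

Start at 6.
Its neighbours: 7.
Then their neighbours: 3.
Then next layer: 1, 8.
Then next layer: 2, 5.
Then next layer: 9.
Nothing further is reachable.

1, 2, 3, 5, 6, 7, 8, 9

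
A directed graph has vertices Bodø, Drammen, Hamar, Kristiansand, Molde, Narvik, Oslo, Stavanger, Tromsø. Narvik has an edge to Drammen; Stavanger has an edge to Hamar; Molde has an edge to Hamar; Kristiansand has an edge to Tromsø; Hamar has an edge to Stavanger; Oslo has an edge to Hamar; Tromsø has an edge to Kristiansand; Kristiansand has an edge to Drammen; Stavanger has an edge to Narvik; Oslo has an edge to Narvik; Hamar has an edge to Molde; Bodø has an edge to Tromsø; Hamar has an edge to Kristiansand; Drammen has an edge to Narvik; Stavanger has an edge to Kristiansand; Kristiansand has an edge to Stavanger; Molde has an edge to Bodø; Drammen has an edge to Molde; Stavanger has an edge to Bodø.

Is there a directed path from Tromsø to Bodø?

Yes

Explore from Tromsø.
Distance 1: reach Kristiansand.
Distance 2: reach Drammen, Stavanger.
Distance 3: reach Bodø, Hamar, Molde, Narvik.
Found Bodø.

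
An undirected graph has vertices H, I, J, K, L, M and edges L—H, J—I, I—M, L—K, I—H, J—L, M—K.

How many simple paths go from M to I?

3

M–I
M–K–L–H–I
M–K–L–J–I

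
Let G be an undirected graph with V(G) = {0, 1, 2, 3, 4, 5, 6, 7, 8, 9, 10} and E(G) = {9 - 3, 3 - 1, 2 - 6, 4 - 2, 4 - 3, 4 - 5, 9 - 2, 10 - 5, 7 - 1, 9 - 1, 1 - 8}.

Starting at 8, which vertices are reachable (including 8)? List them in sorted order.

Start at 8.
Its neighbours: 1.
Then their neighbours: 3, 7, 9.
Then next layer: 2, 4.
Then next layer: 5, 6.
Then next layer: 10.
Nothing further is reachable.

1, 2, 3, 4, 5, 6, 7, 8, 9, 10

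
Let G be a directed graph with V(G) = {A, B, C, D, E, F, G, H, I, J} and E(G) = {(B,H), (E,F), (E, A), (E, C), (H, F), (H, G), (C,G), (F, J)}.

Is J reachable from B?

Yes

Explore from B.
Distance 1: reach H.
Distance 2: reach F, G.
Distance 3: reach J.
Found J.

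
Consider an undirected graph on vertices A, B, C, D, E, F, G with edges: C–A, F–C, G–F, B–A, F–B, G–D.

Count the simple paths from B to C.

2

B–A–C
B–F–C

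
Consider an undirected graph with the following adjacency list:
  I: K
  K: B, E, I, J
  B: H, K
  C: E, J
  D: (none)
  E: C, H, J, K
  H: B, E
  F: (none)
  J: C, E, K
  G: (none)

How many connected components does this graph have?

From B: component {B, C, E, H, I, J, K}.
From D: component {D}.
From F: component {F}.
From G: component {G}.
That's 4 components.

4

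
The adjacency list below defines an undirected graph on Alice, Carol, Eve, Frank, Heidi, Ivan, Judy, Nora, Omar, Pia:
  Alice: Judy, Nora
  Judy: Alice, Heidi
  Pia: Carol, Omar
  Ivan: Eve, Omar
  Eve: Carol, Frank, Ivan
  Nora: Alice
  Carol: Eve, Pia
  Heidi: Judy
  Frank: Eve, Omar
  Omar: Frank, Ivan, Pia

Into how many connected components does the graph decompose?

2

From Alice: component {Alice, Heidi, Judy, Nora}.
From Carol: component {Carol, Eve, Frank, Ivan, Omar, Pia}.
That's 2 components.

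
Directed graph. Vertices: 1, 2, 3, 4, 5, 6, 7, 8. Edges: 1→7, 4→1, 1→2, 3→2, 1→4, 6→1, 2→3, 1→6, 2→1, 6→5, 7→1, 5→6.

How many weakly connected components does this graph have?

From 1: component {1, 2, 3, 4, 5, 6, 7}.
From 8: component {8}.
That's 2 components.

2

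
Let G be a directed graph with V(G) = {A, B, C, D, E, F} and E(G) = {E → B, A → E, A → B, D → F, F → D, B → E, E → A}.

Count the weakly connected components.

3

From A: component {A, B, E}.
From C: component {C}.
From D: component {D, F}.
That's 3 components.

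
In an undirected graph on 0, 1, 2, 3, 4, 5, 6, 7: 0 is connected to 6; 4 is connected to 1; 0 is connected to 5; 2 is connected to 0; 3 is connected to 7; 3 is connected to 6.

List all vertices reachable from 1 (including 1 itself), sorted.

1, 4

Start at 1.
Its neighbours: 4.
Nothing further is reachable.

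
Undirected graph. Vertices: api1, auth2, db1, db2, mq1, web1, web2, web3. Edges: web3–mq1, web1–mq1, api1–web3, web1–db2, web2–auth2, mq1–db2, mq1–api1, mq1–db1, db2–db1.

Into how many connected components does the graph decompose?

2

From api1: component {api1, db1, db2, mq1, web1, web3}.
From auth2: component {auth2, web2}.
That's 2 components.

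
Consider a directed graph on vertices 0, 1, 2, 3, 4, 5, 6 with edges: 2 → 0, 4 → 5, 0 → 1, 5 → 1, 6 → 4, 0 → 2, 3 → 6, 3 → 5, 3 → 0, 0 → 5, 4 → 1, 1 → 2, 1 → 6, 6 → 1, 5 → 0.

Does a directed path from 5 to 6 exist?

Explore from 5.
Distance 1: reach 0, 1.
Distance 2: reach 2, 6.
Found 6.

Yes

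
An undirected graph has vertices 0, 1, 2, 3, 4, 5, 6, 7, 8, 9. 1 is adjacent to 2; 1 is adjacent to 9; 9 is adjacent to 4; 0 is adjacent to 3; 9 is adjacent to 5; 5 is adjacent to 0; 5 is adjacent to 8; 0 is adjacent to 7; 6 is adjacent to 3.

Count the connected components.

From 0: component {0, 1, 2, 3, 4, 5, 6, 7, 8, 9}.
That's 1 component.

1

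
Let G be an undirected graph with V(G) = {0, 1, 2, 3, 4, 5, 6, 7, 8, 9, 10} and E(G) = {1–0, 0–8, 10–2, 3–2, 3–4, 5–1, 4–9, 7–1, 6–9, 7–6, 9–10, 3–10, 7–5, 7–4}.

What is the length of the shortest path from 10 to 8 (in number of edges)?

Distance 0: 10.
Distance 1: 2, 3, 9.
Distance 2: 4, 6.
Distance 3: 7.
Distance 4: 1, 5.
Distance 5: 0.
Distance 6: 8 — contains 8.

6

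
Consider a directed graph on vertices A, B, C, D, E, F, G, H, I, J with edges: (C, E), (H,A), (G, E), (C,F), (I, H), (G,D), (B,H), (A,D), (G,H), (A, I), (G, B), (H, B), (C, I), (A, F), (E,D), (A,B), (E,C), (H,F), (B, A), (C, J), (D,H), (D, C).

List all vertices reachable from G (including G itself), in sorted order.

Start at G.
Its neighbours: B, D, E, H.
Then their neighbours: A, C, F.
Then next layer: I, J.
Every vertex is now reached.

A, B, C, D, E, F, G, H, I, J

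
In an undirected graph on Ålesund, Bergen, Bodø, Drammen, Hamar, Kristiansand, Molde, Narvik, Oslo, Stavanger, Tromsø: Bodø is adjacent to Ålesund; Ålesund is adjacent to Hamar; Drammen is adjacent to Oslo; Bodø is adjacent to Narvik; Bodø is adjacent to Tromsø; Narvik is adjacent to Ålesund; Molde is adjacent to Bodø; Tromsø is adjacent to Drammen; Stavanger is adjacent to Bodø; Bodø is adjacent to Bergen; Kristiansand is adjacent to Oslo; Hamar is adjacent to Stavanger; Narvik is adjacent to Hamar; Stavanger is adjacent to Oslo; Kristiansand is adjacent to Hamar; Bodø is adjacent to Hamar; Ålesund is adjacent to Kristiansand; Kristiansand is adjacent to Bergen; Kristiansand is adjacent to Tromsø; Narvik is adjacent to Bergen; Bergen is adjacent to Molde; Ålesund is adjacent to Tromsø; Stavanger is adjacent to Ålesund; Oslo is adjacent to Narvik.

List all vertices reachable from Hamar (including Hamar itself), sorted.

Start at Hamar.
Its neighbours: Ålesund, Bodø, Kristiansand, Narvik, Stavanger.
Then their neighbours: Bergen, Molde, Oslo, Tromsø.
Then next layer: Drammen.
Every vertex is now reached.

Ålesund, Bergen, Bodø, Drammen, Hamar, Kristiansand, Molde, Narvik, Oslo, Stavanger, Tromsø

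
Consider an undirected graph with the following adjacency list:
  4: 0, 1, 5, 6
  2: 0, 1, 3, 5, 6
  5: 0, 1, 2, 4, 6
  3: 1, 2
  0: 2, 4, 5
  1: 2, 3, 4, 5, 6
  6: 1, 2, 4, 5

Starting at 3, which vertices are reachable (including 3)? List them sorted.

0, 1, 2, 3, 4, 5, 6

Start at 3.
Its neighbours: 1, 2.
Then their neighbours: 0, 4, 5, 6.
Every vertex is now reached.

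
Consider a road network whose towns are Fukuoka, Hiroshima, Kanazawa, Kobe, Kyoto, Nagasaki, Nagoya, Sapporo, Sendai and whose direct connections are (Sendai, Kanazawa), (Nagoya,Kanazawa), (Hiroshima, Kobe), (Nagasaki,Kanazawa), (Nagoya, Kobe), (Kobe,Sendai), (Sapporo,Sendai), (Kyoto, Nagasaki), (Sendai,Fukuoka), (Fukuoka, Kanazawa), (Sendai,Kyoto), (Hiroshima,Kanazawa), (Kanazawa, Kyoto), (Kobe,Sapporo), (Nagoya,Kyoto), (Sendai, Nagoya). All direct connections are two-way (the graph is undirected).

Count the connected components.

From Fukuoka: component {Fukuoka, Hiroshima, Kanazawa, Kobe, Kyoto, Nagasaki, Nagoya, Sapporo, Sendai}.
That's 1 component.

1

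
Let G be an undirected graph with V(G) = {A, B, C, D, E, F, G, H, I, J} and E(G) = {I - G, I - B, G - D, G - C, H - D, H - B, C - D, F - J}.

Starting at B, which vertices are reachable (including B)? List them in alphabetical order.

Start at B.
Its neighbours: H, I.
Then their neighbours: D, G.
Then next layer: C.
Nothing further is reachable.

B, C, D, G, H, I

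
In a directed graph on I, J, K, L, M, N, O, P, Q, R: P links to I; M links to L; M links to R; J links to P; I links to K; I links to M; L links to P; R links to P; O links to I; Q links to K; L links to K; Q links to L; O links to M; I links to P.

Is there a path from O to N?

No

Explore from O.
Distance 1: reach I, M.
Distance 2: reach K, L, P, R.
The search from O is exhausted; no directed path reaches N.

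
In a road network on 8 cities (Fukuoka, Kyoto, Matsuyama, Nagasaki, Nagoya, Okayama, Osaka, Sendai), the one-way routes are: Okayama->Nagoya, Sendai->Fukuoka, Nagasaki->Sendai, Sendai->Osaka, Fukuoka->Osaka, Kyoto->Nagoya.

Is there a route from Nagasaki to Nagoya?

Explore from Nagasaki.
Distance 1: reach Sendai.
Distance 2: reach Fukuoka, Osaka.
The search from Nagasaki is exhausted; no directed path reaches Nagoya.

No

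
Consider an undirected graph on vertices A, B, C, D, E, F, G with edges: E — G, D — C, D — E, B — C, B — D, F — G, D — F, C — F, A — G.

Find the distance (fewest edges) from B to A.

Distance 0: B.
Distance 1: C, D.
Distance 2: E, F.
Distance 3: G.
Distance 4: A — contains A.

4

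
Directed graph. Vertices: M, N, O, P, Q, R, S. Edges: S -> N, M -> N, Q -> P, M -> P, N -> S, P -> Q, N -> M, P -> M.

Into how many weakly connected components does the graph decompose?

3

From M: component {M, N, P, Q, S}.
From O: component {O}.
From R: component {R}.
That's 3 components.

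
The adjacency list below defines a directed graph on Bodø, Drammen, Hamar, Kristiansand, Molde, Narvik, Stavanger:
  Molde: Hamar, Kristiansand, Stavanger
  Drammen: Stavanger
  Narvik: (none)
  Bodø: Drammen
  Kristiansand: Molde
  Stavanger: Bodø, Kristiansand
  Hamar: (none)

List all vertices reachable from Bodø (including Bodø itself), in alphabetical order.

Start at Bodø.
Its neighbours: Drammen.
Then their neighbours: Stavanger.
Then next layer: Kristiansand.
Then next layer: Molde.
Then next layer: Hamar.
Nothing further is reachable.

Bodø, Drammen, Hamar, Kristiansand, Molde, Stavanger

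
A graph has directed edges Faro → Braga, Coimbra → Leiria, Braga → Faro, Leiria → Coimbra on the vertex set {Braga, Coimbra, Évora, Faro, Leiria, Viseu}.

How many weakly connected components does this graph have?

4

From Braga: component {Braga, Faro}.
From Coimbra: component {Coimbra, Leiria}.
From Évora: component {Évora}.
From Viseu: component {Viseu}.
That's 4 components.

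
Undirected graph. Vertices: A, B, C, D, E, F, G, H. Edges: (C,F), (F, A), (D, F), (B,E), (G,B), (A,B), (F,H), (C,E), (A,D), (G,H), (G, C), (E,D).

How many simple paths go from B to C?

B–A–D–E–C
B–A–D–F–C
B–A–D–F–H–G–C
B–A–F–C
B–A–F–D–E–C
B–A–F–H–G–C
B–E–C
B–E–D–A–F–C
B–E–D–A–F–H–G–C
B–E–D–F–C
B–E–D–F–H–G–C
B–G–C
B–G–H–F–A–D–E–C
B–G–H–F–C
B–G–H–F–D–E–C

15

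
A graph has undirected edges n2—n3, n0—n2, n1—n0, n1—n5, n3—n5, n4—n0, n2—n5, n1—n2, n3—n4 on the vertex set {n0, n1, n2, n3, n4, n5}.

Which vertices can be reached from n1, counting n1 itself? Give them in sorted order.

n0, n1, n2, n3, n4, n5

Start at n1.
Its neighbours: n0, n2, n5.
Then their neighbours: n3, n4.
Every vertex is now reached.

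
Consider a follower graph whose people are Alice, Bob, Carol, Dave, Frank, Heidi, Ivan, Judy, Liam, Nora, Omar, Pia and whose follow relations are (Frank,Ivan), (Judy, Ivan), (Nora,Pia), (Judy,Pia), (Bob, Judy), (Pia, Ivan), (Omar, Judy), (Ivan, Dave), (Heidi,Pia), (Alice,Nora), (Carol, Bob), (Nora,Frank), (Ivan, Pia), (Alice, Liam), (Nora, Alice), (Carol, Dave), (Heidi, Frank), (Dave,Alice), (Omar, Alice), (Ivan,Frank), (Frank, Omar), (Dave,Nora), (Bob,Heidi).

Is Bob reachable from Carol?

Explore from Carol.
Distance 1: reach Bob, Dave.
Found Bob.

Yes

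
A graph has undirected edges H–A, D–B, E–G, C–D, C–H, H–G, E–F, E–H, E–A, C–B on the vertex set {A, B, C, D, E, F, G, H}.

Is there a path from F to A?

Yes

Explore from F.
Distance 1: reach E.
Distance 2: reach A, G, H.
Found A.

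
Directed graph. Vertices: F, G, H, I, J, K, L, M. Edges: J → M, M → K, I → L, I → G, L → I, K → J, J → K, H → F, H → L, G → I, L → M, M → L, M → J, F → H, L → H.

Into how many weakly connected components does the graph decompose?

From F: component {F, G, H, I, J, K, L, M}.
That's 1 component.

1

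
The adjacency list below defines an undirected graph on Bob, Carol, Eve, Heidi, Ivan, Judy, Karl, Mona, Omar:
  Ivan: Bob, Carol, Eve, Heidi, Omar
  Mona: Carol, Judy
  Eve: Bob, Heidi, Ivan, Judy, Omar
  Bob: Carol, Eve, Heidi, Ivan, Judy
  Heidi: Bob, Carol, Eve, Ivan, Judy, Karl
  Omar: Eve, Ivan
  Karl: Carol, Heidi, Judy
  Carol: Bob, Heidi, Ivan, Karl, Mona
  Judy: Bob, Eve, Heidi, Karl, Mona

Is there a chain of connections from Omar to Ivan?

Yes

Explore from Omar.
Distance 1: reach Eve, Ivan.
Found Ivan.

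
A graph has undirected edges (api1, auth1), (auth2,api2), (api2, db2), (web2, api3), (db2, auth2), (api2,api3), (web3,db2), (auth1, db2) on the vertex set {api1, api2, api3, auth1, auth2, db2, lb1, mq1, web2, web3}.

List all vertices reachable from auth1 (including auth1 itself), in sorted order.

api1, api2, api3, auth1, auth2, db2, web2, web3

Start at auth1.
Its neighbours: api1, db2.
Then their neighbours: api2, auth2, web3.
Then next layer: api3.
Then next layer: web2.
Nothing further is reachable.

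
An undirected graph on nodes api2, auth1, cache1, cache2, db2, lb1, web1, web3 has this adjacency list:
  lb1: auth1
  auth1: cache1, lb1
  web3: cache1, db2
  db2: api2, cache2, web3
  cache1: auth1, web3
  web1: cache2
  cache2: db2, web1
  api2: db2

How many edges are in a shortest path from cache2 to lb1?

Distance 0: cache2.
Distance 1: db2, web1.
Distance 2: api2, web3.
Distance 3: cache1.
Distance 4: auth1.
Distance 5: lb1 — contains lb1.

5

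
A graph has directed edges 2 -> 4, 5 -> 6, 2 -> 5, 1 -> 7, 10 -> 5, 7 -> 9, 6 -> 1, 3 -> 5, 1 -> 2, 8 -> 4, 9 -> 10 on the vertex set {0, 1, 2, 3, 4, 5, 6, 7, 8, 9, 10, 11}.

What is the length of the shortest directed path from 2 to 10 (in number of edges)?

Distance 0: 2.
Distance 1: 4, 5.
Distance 2: 6.
Distance 3: 1.
Distance 4: 7.
Distance 5: 9.
Distance 6: 10 — contains 10.

6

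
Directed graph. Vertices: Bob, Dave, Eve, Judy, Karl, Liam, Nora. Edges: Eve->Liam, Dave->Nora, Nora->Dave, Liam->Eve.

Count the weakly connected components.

5

From Bob: component {Bob}.
From Dave: component {Dave, Nora}.
From Eve: component {Eve, Liam}.
From Judy: component {Judy}.
From Karl: component {Karl}.
That's 5 components.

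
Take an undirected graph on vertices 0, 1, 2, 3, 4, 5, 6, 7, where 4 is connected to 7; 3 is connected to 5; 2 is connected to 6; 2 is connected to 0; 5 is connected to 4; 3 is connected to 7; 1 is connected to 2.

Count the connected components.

From 0: component {0, 1, 2, 6}.
From 3: component {3, 4, 5, 7}.
That's 2 components.

2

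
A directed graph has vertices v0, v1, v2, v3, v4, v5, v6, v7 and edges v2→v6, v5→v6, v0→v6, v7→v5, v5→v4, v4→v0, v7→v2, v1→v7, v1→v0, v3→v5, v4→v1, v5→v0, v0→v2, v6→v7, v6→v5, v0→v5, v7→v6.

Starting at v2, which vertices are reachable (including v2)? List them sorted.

Start at v2.
Its neighbours: v6.
Then their neighbours: v5, v7.
Then next layer: v0, v4.
Then next layer: v1.
Nothing further is reachable.

v0, v1, v2, v4, v5, v6, v7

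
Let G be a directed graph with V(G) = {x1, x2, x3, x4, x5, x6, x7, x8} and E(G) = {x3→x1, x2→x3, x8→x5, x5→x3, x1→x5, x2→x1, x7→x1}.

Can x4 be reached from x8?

No

Explore from x8.
Distance 1: reach x5.
Distance 2: reach x3.
Distance 3: reach x1.
The search from x8 is exhausted; no directed path reaches x4.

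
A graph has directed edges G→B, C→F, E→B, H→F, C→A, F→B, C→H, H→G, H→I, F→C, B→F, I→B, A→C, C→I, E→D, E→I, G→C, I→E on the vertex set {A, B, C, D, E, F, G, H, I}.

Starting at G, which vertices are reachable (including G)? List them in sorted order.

A, B, C, D, E, F, G, H, I

Start at G.
Its neighbours: B, C.
Then their neighbours: A, F, H, I.
Then next layer: E.
Then next layer: D.
Every vertex is now reached.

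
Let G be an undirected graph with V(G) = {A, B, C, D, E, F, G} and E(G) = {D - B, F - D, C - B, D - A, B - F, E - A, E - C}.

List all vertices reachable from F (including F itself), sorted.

Start at F.
Its neighbours: B, D.
Then their neighbours: A, C.
Then next layer: E.
Nothing further is reachable.

A, B, C, D, E, F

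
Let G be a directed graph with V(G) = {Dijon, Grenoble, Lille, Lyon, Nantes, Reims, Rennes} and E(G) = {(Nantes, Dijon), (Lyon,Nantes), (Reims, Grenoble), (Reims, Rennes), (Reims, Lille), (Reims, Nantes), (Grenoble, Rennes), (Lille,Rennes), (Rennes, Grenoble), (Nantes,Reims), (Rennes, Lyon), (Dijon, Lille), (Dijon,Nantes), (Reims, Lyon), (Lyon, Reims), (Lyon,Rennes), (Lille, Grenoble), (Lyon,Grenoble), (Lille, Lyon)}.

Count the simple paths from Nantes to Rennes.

14

Nantes→Dijon→Lille→Grenoble→Rennes
Nantes→Dijon→Lille→Lyon→Grenoble→Rennes
Nantes→Dijon→Lille→Lyon→Reims→Grenoble→Rennes
Nantes→Dijon→Lille→Lyon→Reims→Rennes
Nantes→Dijon→Lille→Lyon→Rennes
Nantes→Dijon→Lille→Rennes
Nantes→Reims→Grenoble→Rennes
Nantes→Reims→Lille→Grenoble→Rennes
Nantes→Reims→Lille→Lyon→Grenoble→Rennes
Nantes→Reims→Lille→Lyon→Rennes
Nantes→Reims→Lille→Rennes
Nantes→Reims→Lyon→Grenoble→Rennes
Nantes→Reims→Lyon→Rennes
Nantes→Reims→Rennes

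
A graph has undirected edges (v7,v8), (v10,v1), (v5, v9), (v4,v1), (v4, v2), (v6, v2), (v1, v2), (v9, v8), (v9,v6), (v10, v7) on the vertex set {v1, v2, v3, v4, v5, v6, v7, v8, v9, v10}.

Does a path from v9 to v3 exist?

Explore from v9.
Distance 1: reach v5, v6, v8.
Distance 2: reach v2, v7.
Distance 3: reach v1, v4, v10.
The search is exhausted without reaching v3; it lies in a different component.

No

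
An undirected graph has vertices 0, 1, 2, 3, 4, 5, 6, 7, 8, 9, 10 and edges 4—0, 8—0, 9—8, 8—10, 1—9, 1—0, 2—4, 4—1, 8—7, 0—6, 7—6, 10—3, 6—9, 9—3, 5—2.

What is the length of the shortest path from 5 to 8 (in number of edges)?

4

Distance 0: 5.
Distance 1: 2.
Distance 2: 4.
Distance 3: 0, 1.
Distance 4: 6, 8, 9 — contains 8.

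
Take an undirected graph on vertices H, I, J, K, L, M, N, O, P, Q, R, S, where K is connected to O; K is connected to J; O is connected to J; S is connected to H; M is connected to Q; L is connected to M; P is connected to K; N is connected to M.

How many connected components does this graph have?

5

From H: component {H, S}.
From I: component {I}.
From J: component {J, K, O, P}.
From L: component {L, M, N, Q}.
From R: component {R}.
That's 5 components.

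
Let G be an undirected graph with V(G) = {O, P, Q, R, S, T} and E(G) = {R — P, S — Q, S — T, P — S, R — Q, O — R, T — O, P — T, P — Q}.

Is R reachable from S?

Yes

Explore from S.
Distance 1: reach P, Q, T.
Distance 2: reach O, R.
Found R.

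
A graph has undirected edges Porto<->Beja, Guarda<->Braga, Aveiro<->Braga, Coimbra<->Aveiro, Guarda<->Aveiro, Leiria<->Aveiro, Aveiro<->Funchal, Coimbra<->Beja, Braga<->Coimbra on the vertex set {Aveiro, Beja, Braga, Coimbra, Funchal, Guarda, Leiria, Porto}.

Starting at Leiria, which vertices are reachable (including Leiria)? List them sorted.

Aveiro, Beja, Braga, Coimbra, Funchal, Guarda, Leiria, Porto

Start at Leiria.
Its neighbours: Aveiro.
Then their neighbours: Braga, Coimbra, Funchal, Guarda.
Then next layer: Beja.
Then next layer: Porto.
Every vertex is now reached.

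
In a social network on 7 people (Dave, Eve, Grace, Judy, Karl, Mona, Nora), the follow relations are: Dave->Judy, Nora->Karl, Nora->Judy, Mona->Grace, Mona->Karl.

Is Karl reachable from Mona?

Yes

Explore from Mona.
Distance 1: reach Grace, Karl.
Found Karl.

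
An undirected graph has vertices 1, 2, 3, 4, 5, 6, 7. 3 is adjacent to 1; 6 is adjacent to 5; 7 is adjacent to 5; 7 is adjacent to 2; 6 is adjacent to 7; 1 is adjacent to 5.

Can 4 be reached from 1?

Explore from 1.
Distance 1: reach 3, 5.
Distance 2: reach 6, 7.
Distance 3: reach 2.
The search is exhausted without reaching 4; it lies in a different component.

No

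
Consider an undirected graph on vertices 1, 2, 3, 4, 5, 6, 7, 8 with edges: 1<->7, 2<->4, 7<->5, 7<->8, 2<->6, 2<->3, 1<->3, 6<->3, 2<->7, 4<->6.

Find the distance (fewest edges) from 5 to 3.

Distance 0: 5.
Distance 1: 7.
Distance 2: 1, 2, 8.
Distance 3: 3, 4, 6 — contains 3.

3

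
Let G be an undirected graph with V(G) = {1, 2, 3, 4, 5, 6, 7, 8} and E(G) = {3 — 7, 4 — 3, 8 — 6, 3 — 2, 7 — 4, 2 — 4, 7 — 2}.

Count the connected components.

From 1: component {1}.
From 2: component {2, 3, 4, 7}.
From 5: component {5}.
From 6: component {6, 8}.
That's 4 components.

4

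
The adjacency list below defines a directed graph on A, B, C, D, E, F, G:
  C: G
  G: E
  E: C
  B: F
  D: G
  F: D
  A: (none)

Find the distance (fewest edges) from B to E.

4

Distance 0: B.
Distance 1: F.
Distance 2: D.
Distance 3: G.
Distance 4: E — contains E.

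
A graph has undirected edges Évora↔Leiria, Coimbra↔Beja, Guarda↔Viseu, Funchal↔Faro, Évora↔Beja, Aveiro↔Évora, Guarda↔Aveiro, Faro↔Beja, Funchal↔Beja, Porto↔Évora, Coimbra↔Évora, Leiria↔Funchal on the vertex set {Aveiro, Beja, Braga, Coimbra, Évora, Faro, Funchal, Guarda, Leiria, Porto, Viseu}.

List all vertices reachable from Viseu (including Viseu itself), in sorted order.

Aveiro, Beja, Coimbra, Évora, Faro, Funchal, Guarda, Leiria, Porto, Viseu

Start at Viseu.
Its neighbours: Guarda.
Then their neighbours: Aveiro.
Then next layer: Évora.
Then next layer: Beja, Coimbra, Leiria, Porto.
Then next layer: Faro, Funchal.
Nothing further is reachable.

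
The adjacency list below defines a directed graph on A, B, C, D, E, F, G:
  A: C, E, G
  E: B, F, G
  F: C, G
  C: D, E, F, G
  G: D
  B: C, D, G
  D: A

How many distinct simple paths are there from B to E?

8

B→C→D→A→E
B→C→E
B→C→F→G→D→A→E
B→C→G→D→A→E
B→D→A→C→E
B→D→A→E
B→G→D→A→C→E
B→G→D→A→E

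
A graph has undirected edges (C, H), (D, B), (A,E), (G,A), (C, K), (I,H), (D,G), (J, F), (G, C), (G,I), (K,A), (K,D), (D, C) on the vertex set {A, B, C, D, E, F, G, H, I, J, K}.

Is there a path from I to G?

Explore from I.
Distance 1: reach G, H.
Found G.

Yes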